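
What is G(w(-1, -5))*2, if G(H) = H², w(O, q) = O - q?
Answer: 32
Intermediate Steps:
G(w(-1, -5))*2 = (-1 - 1*(-5))²*2 = (-1 + 5)²*2 = 4²*2 = 16*2 = 32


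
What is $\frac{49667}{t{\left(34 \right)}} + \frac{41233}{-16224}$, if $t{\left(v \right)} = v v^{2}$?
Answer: $- \frac{101853053}{79708512} \approx -1.2778$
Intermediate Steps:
$t{\left(v \right)} = v^{3}$
$\frac{49667}{t{\left(34 \right)}} + \frac{41233}{-16224} = \frac{49667}{34^{3}} + \frac{41233}{-16224} = \frac{49667}{39304} + 41233 \left(- \frac{1}{16224}\right) = 49667 \cdot \frac{1}{39304} - \frac{41233}{16224} = \frac{49667}{39304} - \frac{41233}{16224} = - \frac{101853053}{79708512}$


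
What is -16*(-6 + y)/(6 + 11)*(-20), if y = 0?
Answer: -1920/17 ≈ -112.94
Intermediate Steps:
-16*(-6 + y)/(6 + 11)*(-20) = -16*(-6 + 0)/(6 + 11)*(-20) = -(-96)/17*(-20) = -16*(-6/17)*(-20) = (96/17)*(-20) = -1920/17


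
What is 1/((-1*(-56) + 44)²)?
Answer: 1/10000 ≈ 0.00010000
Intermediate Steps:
1/((-1*(-56) + 44)²) = 1/((56 + 44)²) = 1/(100²) = 1/10000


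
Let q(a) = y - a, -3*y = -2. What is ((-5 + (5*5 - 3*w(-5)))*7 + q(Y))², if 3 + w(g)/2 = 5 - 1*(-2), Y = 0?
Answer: 6724/9 ≈ 747.11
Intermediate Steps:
y = ⅔ (y = -⅓*(-2) = ⅔ ≈ 0.66667)
q(a) = ⅔ - a
w(g) = 8 (w(g) = -6 + 2*(5 - 1*(-2)) = -6 + 2*(5 + 2) = -6 + 2*7 = -6 + 14 = 8)
((-5 + (5*5 - 3*w(-5)))*7 + q(Y))² = ((-5 + (5*5 - 3*8))*7 + (⅔ - 1*0))² = ((-5 + (25 - 24))*7 + (⅔ + 0))² = ((-5 + 1)*7 + ⅔)² = (-4*7 + ⅔)² = (-28 + ⅔)² = (-82/3)² = 6724/9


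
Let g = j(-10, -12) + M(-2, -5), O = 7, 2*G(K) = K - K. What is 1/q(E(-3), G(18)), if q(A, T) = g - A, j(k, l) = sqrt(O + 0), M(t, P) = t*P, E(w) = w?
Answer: 13/162 - sqrt(7)/162 ≈ 0.063915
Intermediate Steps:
G(K) = 0 (G(K) = (K - K)/2 = (1/2)*0 = 0)
M(t, P) = P*t
j(k, l) = sqrt(7) (j(k, l) = sqrt(7 + 0) = sqrt(7))
g = 10 + sqrt(7) (g = sqrt(7) - 5*(-2) = sqrt(7) + 10 = 10 + sqrt(7) ≈ 12.646)
q(A, T) = 10 + sqrt(7) - A (q(A, T) = (10 + sqrt(7)) - A = 10 + sqrt(7) - A)
1/q(E(-3), G(18)) = 1/(10 + sqrt(7) - 1*(-3)) = 1/(10 + sqrt(7) + 3) = 1/(13 + sqrt(7))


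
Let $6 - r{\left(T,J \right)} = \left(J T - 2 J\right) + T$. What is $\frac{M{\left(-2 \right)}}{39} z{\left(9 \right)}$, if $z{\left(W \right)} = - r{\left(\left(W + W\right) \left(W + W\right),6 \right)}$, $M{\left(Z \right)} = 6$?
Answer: $\frac{4500}{13} \approx 346.15$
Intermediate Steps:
$r{\left(T,J \right)} = 6 - T + 2 J - J T$ ($r{\left(T,J \right)} = 6 - \left(\left(J T - 2 J\right) + T\right) = 6 - \left(\left(- 2 J + J T\right) + T\right) = 6 - \left(T - 2 J + J T\right) = 6 - T + 2 J - J T$)
$z{\left(W \right)} = -18 + 28 W^{2}$ ($z{\left(W \right)} = - (6 - \left(W + W\right) \left(W + W\right) + 2 \cdot 6 - 6 \left(W + W\right) \left(W + W\right)) = - (6 - 2 W 2 W + 12 - 6 \cdot 2 W 2 W) = - (6 - 4 W^{2} + 12 - 6 \cdot 4 W^{2}) = - (6 - 4 W^{2} + 12 - 24 W^{2}) = - (18 - 28 W^{2}) = -18 + 28 W^{2}$)
$\frac{M{\left(-2 \right)}}{39} z{\left(9 \right)} = \frac{6}{39} \left(-18 + 28 \cdot 9^{2}\right) = 6 \cdot \frac{1}{39} \left(-18 + 28 \cdot 81\right) = \frac{2 \left(-18 + 2268\right)}{13} = \frac{2}{13} \cdot 2250 = \frac{4500}{13}$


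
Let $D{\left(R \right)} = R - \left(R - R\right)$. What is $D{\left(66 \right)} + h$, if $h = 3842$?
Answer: $3908$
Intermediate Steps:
$D{\left(R \right)} = R$ ($D{\left(R \right)} = R - 0 = R + 0 = R$)
$D{\left(66 \right)} + h = 66 + 3842 = 3908$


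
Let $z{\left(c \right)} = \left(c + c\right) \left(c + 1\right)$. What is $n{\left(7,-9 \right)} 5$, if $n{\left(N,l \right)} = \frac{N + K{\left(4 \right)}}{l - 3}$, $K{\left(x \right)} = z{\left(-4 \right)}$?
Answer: $- \frac{155}{12} \approx -12.917$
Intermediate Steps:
$z{\left(c \right)} = 2 c \left(1 + c\right)$
$K{\left(x \right)} = 24$ ($K{\left(x \right)} = 2 \left(-4\right) \left(1 - 4\right) = 2 \left(-4\right) \left(-3\right) = 24$)
$n{\left(N,l \right)} = \frac{24 + N}{-3 + l}$ ($n{\left(N,l \right)} = \frac{N + 24}{l - 3} = \frac{24 + N}{-3 + l}$)
$n{\left(7,-9 \right)} 5 = \frac{24 + 7}{-3 - 9} \cdot 5 = \frac{1}{-12} \cdot 31 \cdot 5 = \left(- \frac{1}{12}\right) 31 \cdot 5 = \left(- \frac{31}{12}\right) 5 = - \frac{155}{12}$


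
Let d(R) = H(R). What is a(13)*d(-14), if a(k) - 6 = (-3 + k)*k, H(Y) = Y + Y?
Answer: -3808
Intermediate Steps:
H(Y) = 2*Y
d(R) = 2*R
a(k) = 6 + k*(-3 + k) (a(k) = 6 + (-3 + k)*k = 6 + k*(-3 + k))
a(13)*d(-14) = (6 + 13² - 3*13)*(2*(-14)) = (6 + 169 - 39)*(-28) = 136*(-28) = -3808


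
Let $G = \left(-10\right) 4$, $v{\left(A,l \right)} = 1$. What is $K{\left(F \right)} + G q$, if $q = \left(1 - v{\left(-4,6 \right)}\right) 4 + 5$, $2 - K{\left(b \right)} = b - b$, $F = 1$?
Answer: $-198$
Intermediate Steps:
$K{\left(b \right)} = 2$ ($K{\left(b \right)} = 2 - \left(b - b\right) = 2 - 0 = 2 + 0 = 2$)
$G = -40$
$q = 5$ ($q = \left(1 - 1\right) 4 + 5 = 0 \cdot 4 + 5 = 0 + 5 = 5$)
$K{\left(F \right)} + G q = 2 - 200 = -198$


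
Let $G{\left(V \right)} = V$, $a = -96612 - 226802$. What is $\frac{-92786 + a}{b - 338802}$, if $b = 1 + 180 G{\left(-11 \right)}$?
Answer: $\frac{416200}{340781} \approx 1.2213$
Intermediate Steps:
$a = -323414$ ($a = -96612 - 226802 = -323414$)
$b = -1979$ ($b = 1 + 180 \left(-11\right) = 1 - 1980 = -1979$)
$\frac{-92786 + a}{b - 338802} = \frac{-92786 - 323414}{-1979 - 338802} = - \frac{416200}{-340781} = \left(-416200\right) \left(- \frac{1}{340781}\right) = \frac{416200}{340781}$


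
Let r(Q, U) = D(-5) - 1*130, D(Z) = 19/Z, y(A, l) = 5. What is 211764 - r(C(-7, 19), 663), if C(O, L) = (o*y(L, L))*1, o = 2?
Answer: 1059489/5 ≈ 2.1190e+5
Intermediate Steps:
C(O, L) = 10 (C(O, L) = (2*5)*1 = 10*1 = 10)
r(Q, U) = -669/5 (r(Q, U) = 19/(-5) - 1*130 = 19*(-⅕) - 130 = -19/5 - 130 = -669/5)
211764 - r(C(-7, 19), 663) = 211764 - 1*(-669/5) = 211764 + 669/5 = 1059489/5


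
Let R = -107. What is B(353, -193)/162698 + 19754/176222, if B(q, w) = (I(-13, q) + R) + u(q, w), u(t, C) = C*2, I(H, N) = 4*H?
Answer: 91702803/843263734 ≈ 0.10875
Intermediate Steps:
u(t, C) = 2*C
B(q, w) = -159 + 2*w (B(q, w) = (4*(-13) - 107) + 2*w = (-52 - 107) + 2*w = -159 + 2*w)
B(353, -193)/162698 + 19754/176222 = (-159 + 2*(-193))/162698 + 19754/176222 = (-159 - 386)*(1/162698) + 19754*(1/176222) = -545*1/162698 + 581/5183 = -545/162698 + 581/5183 = 91702803/843263734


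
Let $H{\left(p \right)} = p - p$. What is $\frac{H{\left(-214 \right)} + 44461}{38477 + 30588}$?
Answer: $\frac{44461}{69065} \approx 0.64376$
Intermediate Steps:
$H{\left(p \right)} = 0$
$\frac{H{\left(-214 \right)} + 44461}{38477 + 30588} = \frac{0 + 44461}{38477 + 30588} = \frac{44461}{69065}$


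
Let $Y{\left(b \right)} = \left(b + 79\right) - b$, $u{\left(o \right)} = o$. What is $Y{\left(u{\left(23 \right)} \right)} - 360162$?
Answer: $-360083$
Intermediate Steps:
$Y{\left(b \right)} = 79$ ($Y{\left(b \right)} = \left(79 + b\right) - b = 79$)
$Y{\left(u{\left(23 \right)} \right)} - 360162 = 79 - 360162 = -360083$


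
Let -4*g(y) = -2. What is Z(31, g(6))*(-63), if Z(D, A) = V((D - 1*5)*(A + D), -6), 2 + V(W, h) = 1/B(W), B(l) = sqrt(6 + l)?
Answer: 126 - 21*sqrt(33)/55 ≈ 123.81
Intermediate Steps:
V(W, h) = -2 + 1/sqrt(6 + W) (V(W, h) = -2 + 1/(sqrt(6 + W)) = -2 + 1/sqrt(6 + W))
g(y) = 1/2 (g(y) = -1/4*(-2) = 1/2)
Z(D, A) = -2 + 1/sqrt(6 + (-5 + D)*(A + D)) (Z(D, A) = -2 + 1/sqrt(6 + (D - 1*5)*(A + D)) = -2 + 1/sqrt(6 + (D - 5)*(A + D)) = -2 + 1/sqrt(6 + (-5 + D)*(A + D)))
Z(31, g(6))*(-63) = (-2 + 1/sqrt(6 + 31**2 - 5*1/2 - 5*31 + (1/2)*31))*(-63) = (-2 + 1/sqrt(6 + 961 - 5/2 - 155 + 31/2))*(-63) = (-2 + 1/sqrt(825))*(-63) = (-2 + sqrt(33)/165)*(-63) = 126 - 21*sqrt(33)/55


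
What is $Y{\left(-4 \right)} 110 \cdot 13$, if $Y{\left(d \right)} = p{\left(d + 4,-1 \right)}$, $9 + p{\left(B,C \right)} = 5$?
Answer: $-5720$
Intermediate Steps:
$p{\left(B,C \right)} = -4$ ($p{\left(B,C \right)} = -9 + 5 = -4$)
$Y{\left(d \right)} = -4$
$Y{\left(-4 \right)} 110 \cdot 13 = \left(-4\right) 110 \cdot 13 = \left(-440\right) 13 = -5720$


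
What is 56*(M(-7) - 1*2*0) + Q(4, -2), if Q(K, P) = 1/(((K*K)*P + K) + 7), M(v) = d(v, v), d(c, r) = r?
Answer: -8233/21 ≈ -392.05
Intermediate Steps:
M(v) = v
Q(K, P) = 1/(7 + K + P*K²) (Q(K, P) = 1/((K²*P + K) + 7) = 1/((P*K² + K) + 7) = 1/((K + P*K²) + 7) = 1/(7 + K + P*K²))
56*(M(-7) - 1*2*0) + Q(4, -2) = 56*(-7 - 1*2*0) + 1/(7 + 4 - 2*4²) = 56*(-7 - 2*0) + 1/(7 + 4 - 2*16) = 56*(-7 - 1*0) + 1/(7 + 4 - 32) = 56*(-7 + 0) + 1/(-21) = 56*(-7) - 1/21 = -392 - 1/21 = -8233/21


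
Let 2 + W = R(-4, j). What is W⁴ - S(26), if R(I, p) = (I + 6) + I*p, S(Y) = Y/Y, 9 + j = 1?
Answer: 1048575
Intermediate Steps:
j = -8 (j = -9 + 1 = -8)
S(Y) = 1
R(I, p) = 6 + I + I*p (R(I, p) = (6 + I) + I*p = 6 + I + I*p)
W = 32 (W = -2 + (6 - 4 - 4*(-8)) = -2 + (6 - 4 + 32) = -2 + 34 = 32)
W⁴ - S(26) = 32⁴ - 1*1 = 1048576 - 1 = 1048575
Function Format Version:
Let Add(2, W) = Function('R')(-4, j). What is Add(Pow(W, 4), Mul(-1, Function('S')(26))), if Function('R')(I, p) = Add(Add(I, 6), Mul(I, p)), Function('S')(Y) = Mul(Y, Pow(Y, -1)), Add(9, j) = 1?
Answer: 1048575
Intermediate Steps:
j = -8 (j = Add(-9, 1) = -8)
Function('S')(Y) = 1
Function('R')(I, p) = Add(6, I, Mul(I, p)) (Function('R')(I, p) = Add(Add(6, I), Mul(I, p)) = Add(6, I, Mul(I, p)))
W = 32 (W = Add(-2, Add(6, -4, Mul(-4, -8))) = Add(-2, Add(6, -4, 32)) = Add(-2, 34) = 32)
Add(Pow(W, 4), Mul(-1, Function('S')(26))) = Add(Pow(32, 4), Mul(-1, 1)) = Add(1048576, -1) = 1048575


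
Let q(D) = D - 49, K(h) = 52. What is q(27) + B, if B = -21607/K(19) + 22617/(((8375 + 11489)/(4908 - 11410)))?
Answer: -19468327/2483 ≈ -7840.6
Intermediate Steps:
q(D) = -49 + D
B = -19413701/2483 (B = -21607/52 + 22617/(((8375 + 11489)/(4908 - 11410))) = -21607*1/52 + 22617/((19864/(-6502))) = -21607/52 + 22617/((19864*(-1/6502))) = -21607/52 + 22617/(-9932/3251) = -21607/52 + 22617*(-3251/9932) = -21607/52 - 73527867/9932 = -19413701/2483 ≈ -7818.6)
q(27) + B = (-49 + 27) - 19413701/2483 = -22 - 19413701/2483 = -19468327/2483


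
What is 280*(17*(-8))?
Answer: -38080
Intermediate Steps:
280*(17*(-8)) = 280*(-136) = -38080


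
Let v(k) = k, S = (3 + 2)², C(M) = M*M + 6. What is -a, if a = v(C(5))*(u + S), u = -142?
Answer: 3627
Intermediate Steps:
C(M) = 6 + M² (C(M) = M² + 6 = 6 + M²)
S = 25 (S = 5² = 25)
a = -3627 (a = (6 + 5²)*(-142 + 25) = (6 + 25)*(-117) = 31*(-117) = -3627)
-a = -1*(-3627) = 3627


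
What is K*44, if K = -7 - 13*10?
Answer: -6028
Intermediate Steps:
K = -137 (K = -7 - 130 = -137)
K*44 = -137*44 = -6028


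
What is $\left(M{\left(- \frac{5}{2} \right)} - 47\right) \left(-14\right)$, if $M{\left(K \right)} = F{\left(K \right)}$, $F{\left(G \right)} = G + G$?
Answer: $728$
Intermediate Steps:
$F{\left(G \right)} = 2 G$
$M{\left(K \right)} = 2 K$
$\left(M{\left(- \frac{5}{2} \right)} - 47\right) \left(-14\right) = \left(2 \left(- \frac{5}{2}\right) - 47\right) \left(-14\right) = \left(-5 - 47\right) \left(-14\right) = \left(-52\right) \left(-14\right) = 728$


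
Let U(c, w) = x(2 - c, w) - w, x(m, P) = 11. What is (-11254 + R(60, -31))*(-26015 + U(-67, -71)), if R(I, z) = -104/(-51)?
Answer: 14881652050/51 ≈ 2.9180e+8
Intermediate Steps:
R(I, z) = 104/51 (R(I, z) = -104*(-1/51) = 104/51)
U(c, w) = 11 - w
(-11254 + R(60, -31))*(-26015 + U(-67, -71)) = (-11254 + 104/51)*(-26015 + (11 - 1*(-71))) = -573850*(-26015 + (11 + 71))/51 = -573850*(-26015 + 82)/51 = -573850/51*(-25933) = 14881652050/51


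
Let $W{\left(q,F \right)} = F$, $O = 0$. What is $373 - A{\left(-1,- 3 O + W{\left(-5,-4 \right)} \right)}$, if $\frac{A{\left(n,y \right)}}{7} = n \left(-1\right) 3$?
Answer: $352$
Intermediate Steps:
$A{\left(n,y \right)} = - 21 n$ ($A{\left(n,y \right)} = 7 n \left(-1\right) 3 = 7 - n 3 = 7 \left(- 3 n\right) = - 21 n$)
$373 - A{\left(-1,- 3 O + W{\left(-5,-4 \right)} \right)} = 373 - \left(-21\right) \left(-1\right) = 373 - 21 = 352$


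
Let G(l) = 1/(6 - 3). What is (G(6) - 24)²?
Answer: 5041/9 ≈ 560.11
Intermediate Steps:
G(l) = ⅓ (G(l) = 1/3 = ⅓)
(G(6) - 24)² = (⅓ - 24)² = (-71/3)² = 5041/9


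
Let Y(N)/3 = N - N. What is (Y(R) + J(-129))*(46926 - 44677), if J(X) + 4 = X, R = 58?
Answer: -299117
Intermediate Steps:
J(X) = -4 + X
Y(N) = 0 (Y(N) = 3*(N - N) = 3*0 = 0)
(Y(R) + J(-129))*(46926 - 44677) = (0 + (-4 - 129))*(46926 - 44677) = (0 - 133)*2249 = -133*2249 = -299117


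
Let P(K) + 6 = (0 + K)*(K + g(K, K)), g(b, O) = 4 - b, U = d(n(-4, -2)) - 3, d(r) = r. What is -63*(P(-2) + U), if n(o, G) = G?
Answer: 1197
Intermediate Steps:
U = -5 (U = -2 - 3 = -5)
P(K) = -6 + 4*K (P(K) = -6 + (0 + K)*(K + (4 - K)) = -6 + K*4 = -6 + 4*K)
-63*(P(-2) + U) = -63*((-6 + 4*(-2)) - 5) = -63*((-6 - 8) - 5) = -63*(-14 - 5) = -63*(-19) = 1197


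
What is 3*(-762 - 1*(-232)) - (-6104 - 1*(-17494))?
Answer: -12980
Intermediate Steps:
3*(-762 - 1*(-232)) - (-6104 - 1*(-17494)) = 3*(-762 + 232) - (-6104 + 17494) = 3*(-530) - 1*11390 = -1590 - 11390 = -12980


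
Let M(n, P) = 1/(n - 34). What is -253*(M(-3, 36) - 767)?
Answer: 7180140/37 ≈ 1.9406e+5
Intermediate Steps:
M(n, P) = 1/(-34 + n)
-253*(M(-3, 36) - 767) = -253*(1/(-34 - 3) - 767) = -253*(1/(-37) - 767) = -253*(-1/37 - 767) = -253*(-28380/37) = 7180140/37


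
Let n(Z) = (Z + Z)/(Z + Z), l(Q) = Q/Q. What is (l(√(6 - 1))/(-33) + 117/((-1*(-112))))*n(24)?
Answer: 3749/3696 ≈ 1.0143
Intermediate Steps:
l(Q) = 1
n(Z) = 1 (n(Z) = (2*Z)/((2*Z)) = (2*Z)*(1/(2*Z)) = 1)
(l(√(6 - 1))/(-33) + 117/((-1*(-112))))*n(24) = (1/(-33) + 117/((-1*(-112))))*1 = (1*(-1/33) + 117/112)*1 = (-1/33 + 117*(1/112))*1 = (-1/33 + 117/112)*1 = (3749/3696)*1 = 3749/3696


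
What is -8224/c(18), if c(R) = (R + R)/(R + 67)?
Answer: -174760/9 ≈ -19418.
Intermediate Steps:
c(R) = 2*R/(67 + R) (c(R) = (2*R)/(67 + R) = 2*R/(67 + R))
-8224/c(18) = -8224/(2*18/(67 + 18)) = -8224/(2*18/85) = -8224/(2*18*(1/85)) = -8224/36/85 = -8224*85/36 = -174760/9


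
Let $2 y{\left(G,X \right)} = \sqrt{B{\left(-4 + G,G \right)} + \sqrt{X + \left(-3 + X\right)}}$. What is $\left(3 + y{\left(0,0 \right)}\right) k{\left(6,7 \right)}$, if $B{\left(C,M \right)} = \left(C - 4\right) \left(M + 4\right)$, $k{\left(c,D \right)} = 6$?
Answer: $18 + 3 \sqrt{-32 + i \sqrt{3}} \approx 18.459 + 16.977 i$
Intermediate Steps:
$B{\left(C,M \right)} = \left(-4 + C\right) \left(4 + M\right)$
$y{\left(G,X \right)} = \frac{\sqrt{-32 + \sqrt{-3 + 2 X} + G \left(-4 + G\right)}}{2}$ ($y{\left(G,X \right)} = \frac{\sqrt{\left(-16 - 4 G + 4 \left(-4 + G\right) + \left(-4 + G\right) G\right) + \sqrt{X + \left(-3 + X\right)}}}{2} = \frac{\sqrt{\left(-16 - 4 G + \left(-16 + 4 G\right) + G \left(-4 + G\right)\right) + \sqrt{-3 + 2 X}}}{2} = \frac{\sqrt{\left(-32 + G \left(-4 + G\right)\right) + \sqrt{-3 + 2 X}}}{2} = \frac{\sqrt{-32 + \sqrt{-3 + 2 X} + G \left(-4 + G\right)}}{2}$)
$\left(3 + y{\left(0,0 \right)}\right) k{\left(6,7 \right)} = \left(3 + \frac{\sqrt{-32 + \sqrt{-3 + 2 \cdot 0} + 0 \left(-4 + 0\right)}}{2}\right) 6 = \left(3 + \frac{\sqrt{-32 + \sqrt{-3 + 0} + 0 \left(-4\right)}}{2}\right) 6 = \left(3 + \frac{\sqrt{-32 + \sqrt{-3} + 0}}{2}\right) 6 = \left(3 + \frac{\sqrt{-32 + i \sqrt{3} + 0}}{2}\right) 6 = \left(3 + \frac{\sqrt{-32 + i \sqrt{3}}}{2}\right) 6 = 18 + 3 \sqrt{-32 + i \sqrt{3}}$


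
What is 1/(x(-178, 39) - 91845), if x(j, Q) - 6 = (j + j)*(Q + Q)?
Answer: -1/119607 ≈ -8.3607e-6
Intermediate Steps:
x(j, Q) = 6 + 4*Q*j (x(j, Q) = 6 + (j + j)*(Q + Q) = 6 + (2*j)*(2*Q) = 6 + 4*Q*j)
1/(x(-178, 39) - 91845) = 1/((6 + 4*39*(-178)) - 91845) = 1/((6 - 27768) - 91845) = 1/(-27762 - 91845) = 1/(-119607) = -1/119607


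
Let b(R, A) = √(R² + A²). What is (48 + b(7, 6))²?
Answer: (48 + √85)² ≈ 3274.1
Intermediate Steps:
b(R, A) = √(A² + R²)
(48 + b(7, 6))² = (48 + √(6² + 7²))² = (48 + √(36 + 49))² = (48 + √85)²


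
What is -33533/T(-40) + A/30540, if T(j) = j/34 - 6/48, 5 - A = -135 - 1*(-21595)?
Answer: 9284900399/360372 ≈ 25765.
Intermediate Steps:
A = -21455 (A = 5 - (-135 - 1*(-21595)) = 5 - (-135 + 21595) = 5 - 1*21460 = 5 - 21460 = -21455)
T(j) = -⅛ + j/34 (T(j) = j*(1/34) - 6*1/48 = j/34 - ⅛ = -⅛ + j/34)
-33533/T(-40) + A/30540 = -33533/(-⅛ + (1/34)*(-40)) - 21455/30540 = -33533/(-⅛ - 20/17) - 21455*1/30540 = -33533/(-177/136) - 4291/6108 = -33533*(-136/177) - 4291/6108 = 4560488/177 - 4291/6108 = 9284900399/360372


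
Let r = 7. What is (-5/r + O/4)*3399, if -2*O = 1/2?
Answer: -295713/112 ≈ -2640.3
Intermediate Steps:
O = -1/4 (O = -1/2/2 = -1/2*1/2 = -1/4 ≈ -0.25000)
(-5/r + O/4)*3399 = (-5/7 - 1/4/4)*3399 = (-5*1/7 - 1/4*1/4)*3399 = (-5/7 - 1/16)*3399 = -87/112*3399 = -295713/112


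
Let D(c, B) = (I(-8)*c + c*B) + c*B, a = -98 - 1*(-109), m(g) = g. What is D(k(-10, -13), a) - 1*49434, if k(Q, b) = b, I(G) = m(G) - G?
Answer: -49720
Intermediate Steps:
I(G) = 0 (I(G) = G - G = 0)
a = 11 (a = -98 + 109 = 11)
D(c, B) = 2*B*c (D(c, B) = (0*c + c*B) + c*B = (0 + B*c) + B*c = B*c + B*c = 2*B*c)
D(k(-10, -13), a) - 1*49434 = 2*11*(-13) - 1*49434 = -286 - 49434 = -49720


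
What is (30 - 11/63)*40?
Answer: 75160/63 ≈ 1193.0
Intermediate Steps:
(30 - 11/63)*40 = (1879/63)*40 = 75160/63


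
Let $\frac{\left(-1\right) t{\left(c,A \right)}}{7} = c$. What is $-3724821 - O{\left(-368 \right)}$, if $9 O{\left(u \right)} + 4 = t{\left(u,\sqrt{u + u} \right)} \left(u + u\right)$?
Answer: $-3514161$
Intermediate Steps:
$t{\left(c,A \right)} = - 7 c$
$O{\left(u \right)} = - \frac{4}{9} - \frac{14 u^{2}}{9}$ ($O{\left(u \right)} = - \frac{4}{9} + \frac{- 7 u \left(u + u\right)}{9} = - \frac{4}{9} + \frac{- 7 u 2 u}{9} = - \frac{4}{9} + \frac{\left(-14\right) u^{2}}{9} = - \frac{4}{9} - \frac{14 u^{2}}{9}$)
$-3724821 - O{\left(-368 \right)} = -3724821 - \left(- \frac{4}{9} - \frac{14 \left(-368\right)^{2}}{9}\right) = -3724821 - \left(- \frac{4}{9} - \frac{1895936}{9}\right) = -3724821 - -210660 = -3724821 + 210660 = -3514161$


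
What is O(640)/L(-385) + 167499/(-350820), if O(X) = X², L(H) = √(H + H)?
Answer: -18611/38980 - 40960*I*√770/77 ≈ -0.47745 - 14761.0*I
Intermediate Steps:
L(H) = √2*√H (L(H) = √(2*H) = √2*√H)
O(640)/L(-385) + 167499/(-350820) = 640²/((√2*√(-385))) + 167499/(-350820) = 409600/((√2*(I*√385))) + 167499*(-1/350820) = 409600/((I*√770)) - 18611/38980 = 409600*(-I*√770/770) - 18611/38980 = -40960*I*√770/77 - 18611/38980 = -18611/38980 - 40960*I*√770/77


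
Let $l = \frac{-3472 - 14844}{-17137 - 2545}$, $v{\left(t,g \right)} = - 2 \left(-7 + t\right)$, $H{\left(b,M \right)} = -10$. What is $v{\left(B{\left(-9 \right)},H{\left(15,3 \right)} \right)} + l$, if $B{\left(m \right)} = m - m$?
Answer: $\frac{146932}{9841} \approx 14.931$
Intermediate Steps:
$B{\left(m \right)} = 0$
$v{\left(t,g \right)} = 14 - 2 t$
$l = \frac{9158}{9841}$ ($l = - \frac{18316}{-19682} = \left(-18316\right) \left(- \frac{1}{19682}\right) = \frac{9158}{9841} \approx 0.9306$)
$v{\left(B{\left(-9 \right)},H{\left(15,3 \right)} \right)} + l = \left(14 - 0\right) + \frac{9158}{9841} = \left(14 + 0\right) + \frac{9158}{9841} = 14 + \frac{9158}{9841} = \frac{146932}{9841}$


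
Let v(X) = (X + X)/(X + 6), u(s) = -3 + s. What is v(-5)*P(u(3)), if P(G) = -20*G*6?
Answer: 0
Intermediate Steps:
P(G) = -120*G
v(X) = 2*X/(6 + X) (v(X) = (2*X)/(6 + X) = 2*X/(6 + X))
v(-5)*P(u(3)) = (2*(-5)/(6 - 5))*(-120*(-3 + 3)) = (2*(-5)/1)*(-120*0) = (2*(-5)*1)*0 = -10*0 = 0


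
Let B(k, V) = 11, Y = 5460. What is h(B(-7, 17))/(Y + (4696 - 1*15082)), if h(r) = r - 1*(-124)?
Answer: -45/1642 ≈ -0.027406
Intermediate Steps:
h(r) = 124 + r (h(r) = r + 124 = 124 + r)
h(B(-7, 17))/(Y + (4696 - 1*15082)) = (124 + 11)/(5460 + (4696 - 1*15082)) = 135/(5460 + (4696 - 15082)) = 135/(5460 - 10386) = 135/(-4926) = 135*(-1/4926) = -45/1642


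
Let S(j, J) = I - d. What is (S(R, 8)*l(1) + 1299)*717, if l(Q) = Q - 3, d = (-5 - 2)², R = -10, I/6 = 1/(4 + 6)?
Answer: 5003943/5 ≈ 1.0008e+6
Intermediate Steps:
I = ⅗ (I = 6/(4 + 6) = 6/10 = 6*(⅒) = ⅗ ≈ 0.60000)
d = 49 (d = (-7)² = 49)
l(Q) = -3 + Q
S(j, J) = -242/5 (S(j, J) = ⅗ - 1*49 = ⅗ - 49 = -242/5)
(S(R, 8)*l(1) + 1299)*717 = (-242*(-3 + 1)/5 + 1299)*717 = (-242/5*(-2) + 1299)*717 = (484/5 + 1299)*717 = (6979/5)*717 = 5003943/5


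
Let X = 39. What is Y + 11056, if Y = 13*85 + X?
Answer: 12200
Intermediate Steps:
Y = 1144 (Y = 13*85 + 39 = 1105 + 39 = 1144)
Y + 11056 = 1144 + 11056 = 12200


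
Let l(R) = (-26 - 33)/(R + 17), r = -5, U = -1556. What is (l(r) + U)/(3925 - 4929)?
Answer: 18731/12048 ≈ 1.5547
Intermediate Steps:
l(R) = -59/(17 + R)
(l(r) + U)/(3925 - 4929) = (-59/(17 - 5) - 1556)/(3925 - 4929) = (-59/12 - 1556)/(-1004) = (-59*1/12 - 1556)*(-1/1004) = (-59/12 - 1556)*(-1/1004) = -18731/12*(-1/1004) = 18731/12048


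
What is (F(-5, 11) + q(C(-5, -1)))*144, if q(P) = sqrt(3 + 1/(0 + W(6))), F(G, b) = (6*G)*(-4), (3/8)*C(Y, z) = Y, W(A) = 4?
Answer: 17280 + 72*sqrt(13) ≈ 17540.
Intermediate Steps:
C(Y, z) = 8*Y/3
F(G, b) = -24*G
q(P) = sqrt(13)/2 (q(P) = sqrt(3 + 1/(0 + 4)) = sqrt(3 + 1/4) = sqrt(13/4) = sqrt(13)/2)
(F(-5, 11) + q(C(-5, -1)))*144 = (-24*(-5) + sqrt(13)/2)*144 = (120 + sqrt(13)/2)*144 = 17280 + 72*sqrt(13)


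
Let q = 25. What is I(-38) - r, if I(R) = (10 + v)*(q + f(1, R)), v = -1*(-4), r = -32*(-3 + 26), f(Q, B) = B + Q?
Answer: 568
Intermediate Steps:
r = -736 (r = -32*23 = -736)
v = 4
I(R) = 364 + 14*R (I(R) = (10 + 4)*(25 + (R + 1)) = 14*(25 + (1 + R)) = 14*(26 + R) = 364 + 14*R)
I(-38) - r = (364 + 14*(-38)) - 1*(-736) = (364 - 532) + 736 = -168 + 736 = 568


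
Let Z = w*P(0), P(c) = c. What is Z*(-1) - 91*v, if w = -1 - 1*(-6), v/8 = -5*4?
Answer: 14560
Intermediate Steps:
v = -160 (v = 8*(-5*4) = 8*(-20) = -160)
w = 5 (w = -1 + 6 = 5)
Z = 0 (Z = 5*0 = 0)
Z*(-1) - 91*v = 0*(-1) - 91*(-160) = 0 + 14560 = 14560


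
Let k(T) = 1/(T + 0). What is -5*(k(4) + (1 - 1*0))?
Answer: -25/4 ≈ -6.2500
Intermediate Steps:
k(T) = 1/T
-5*(k(4) + (1 - 1*0)) = -5*(1/4 + (1 - 1*0)) = -5*(¼ + (1 + 0)) = -5*(¼ + 1) = -5*5/4 = -25/4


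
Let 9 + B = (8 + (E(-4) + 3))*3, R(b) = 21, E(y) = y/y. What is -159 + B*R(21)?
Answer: 408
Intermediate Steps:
E(y) = 1
B = 27 (B = -9 + (8 + (1 + 3))*3 = -9 + (8 + 4)*3 = -9 + 12*3 = -9 + 36 = 27)
-159 + B*R(21) = -159 + 27*21 = -159 + 567 = 408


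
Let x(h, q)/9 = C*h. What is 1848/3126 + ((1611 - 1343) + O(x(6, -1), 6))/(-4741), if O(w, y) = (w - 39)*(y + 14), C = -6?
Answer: 5103060/2470061 ≈ 2.0660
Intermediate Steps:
x(h, q) = -54*h (x(h, q) = 9*(-6*h) = -54*h)
O(w, y) = (-39 + w)*(14 + y)
1848/3126 + ((1611 - 1343) + O(x(6, -1), 6))/(-4741) = 1848/3126 + ((1611 - 1343) + (-546 - 39*6 + 14*(-54*6) - 54*6*6))/(-4741) = 1848*(1/3126) + (268 + (-546 - 234 + 14*(-324) - 324*6))*(-1/4741) = 308/521 + (268 + (-546 - 234 - 4536 - 1944))*(-1/4741) = 308/521 + (268 - 7260)*(-1/4741) = 308/521 - 6992*(-1/4741) = 308/521 + 6992/4741 = 5103060/2470061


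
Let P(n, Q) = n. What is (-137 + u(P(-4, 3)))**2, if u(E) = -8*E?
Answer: 11025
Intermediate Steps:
(-137 + u(P(-4, 3)))**2 = (-137 - 8*(-4))**2 = (-137 + 32)**2 = (-105)**2 = 11025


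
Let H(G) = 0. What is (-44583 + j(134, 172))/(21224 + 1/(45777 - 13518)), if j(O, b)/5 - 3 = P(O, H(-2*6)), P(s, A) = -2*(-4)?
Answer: -1436428752/684665017 ≈ -2.0980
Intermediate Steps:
P(s, A) = 8
j(O, b) = 55 (j(O, b) = 15 + 5*8 = 15 + 40 = 55)
(-44583 + j(134, 172))/(21224 + 1/(45777 - 13518)) = (-44583 + 55)/(21224 + 1/(45777 - 13518)) = -44528/(21224 + 1/32259) = -44528/684665017/32259 = -44528*32259/684665017 = -1436428752/684665017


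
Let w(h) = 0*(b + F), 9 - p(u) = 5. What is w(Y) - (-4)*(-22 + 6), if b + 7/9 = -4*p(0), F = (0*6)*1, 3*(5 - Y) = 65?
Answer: -64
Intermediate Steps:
Y = -50/3 (Y = 5 - 1/3*65 = 5 - 65/3 = -50/3 ≈ -16.667)
p(u) = 4 (p(u) = 9 - 1*5 = 9 - 5 = 4)
F = 0 (F = 0*1 = 0)
b = -151/9 (b = -7/9 - 4*4 = -7/9 - 16 = -151/9 ≈ -16.778)
w(h) = 0 (w(h) = 0*(-151/9 + 0) = 0*(-151/9) = 0)
w(Y) - (-4)*(-22 + 6) = 0 - (-4)*(-22 + 6) = 0 - (-4)*(-16) = 0 - 1*64 = 0 - 64 = -64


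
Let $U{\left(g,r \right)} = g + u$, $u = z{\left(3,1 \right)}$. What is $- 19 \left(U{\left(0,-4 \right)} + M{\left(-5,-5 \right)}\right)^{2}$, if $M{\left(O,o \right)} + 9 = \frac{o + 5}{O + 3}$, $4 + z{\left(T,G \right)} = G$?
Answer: $-2736$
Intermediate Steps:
$z{\left(T,G \right)} = -4 + G$
$M{\left(O,o \right)} = -9 + \frac{5 + o}{3 + O}$ ($M{\left(O,o \right)} = -9 + \frac{o + 5}{O + 3} = -9 + \frac{5 + o}{3 + O}$)
$u = -3$ ($u = -4 + 1 = -3$)
$U{\left(g,r \right)} = -3 + g$ ($U{\left(g,r \right)} = g - 3 = -3 + g$)
$- 19 \left(U{\left(0,-4 \right)} + M{\left(-5,-5 \right)}\right)^{2} = - 19 \left(\left(-3 + 0\right) + \frac{-22 - 5 - -45}{3 - 5}\right)^{2} = - 19 \left(-3 + \frac{-22 - 5 + 45}{-2}\right)^{2} = - 19 \left(-3 - 9\right)^{2} = - 19 \left(-12\right)^{2} = \left(-19\right) 144 = -2736$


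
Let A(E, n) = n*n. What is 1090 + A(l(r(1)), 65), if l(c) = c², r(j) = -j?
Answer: 5315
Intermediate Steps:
A(E, n) = n²
1090 + A(l(r(1)), 65) = 1090 + 65² = 1090 + 4225 = 5315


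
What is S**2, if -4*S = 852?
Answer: 45369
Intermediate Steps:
S = -213 (S = -1/4*852 = -213)
S**2 = (-213)**2 = 45369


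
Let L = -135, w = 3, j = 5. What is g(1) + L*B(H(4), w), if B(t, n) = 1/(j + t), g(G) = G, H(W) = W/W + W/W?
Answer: -128/7 ≈ -18.286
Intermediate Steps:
H(W) = 2 (H(W) = 1 + 1 = 2)
B(t, n) = 1/(5 + t)
g(1) + L*B(H(4), w) = 1 - 135/(5 + 2) = 1 - 135/7 = -128/7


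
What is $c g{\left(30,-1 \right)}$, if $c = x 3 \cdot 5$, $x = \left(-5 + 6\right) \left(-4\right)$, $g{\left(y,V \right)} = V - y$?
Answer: $1860$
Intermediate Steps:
$x = -4$ ($x = 1 \left(-4\right) = -4$)
$c = -60$ ($c = \left(-4\right) 3 \cdot 5 = \left(-12\right) 5 = -60$)
$c g{\left(30,-1 \right)} = - 60 \left(-1 - 30\right) = \left(-60\right) \left(-31\right) = 1860$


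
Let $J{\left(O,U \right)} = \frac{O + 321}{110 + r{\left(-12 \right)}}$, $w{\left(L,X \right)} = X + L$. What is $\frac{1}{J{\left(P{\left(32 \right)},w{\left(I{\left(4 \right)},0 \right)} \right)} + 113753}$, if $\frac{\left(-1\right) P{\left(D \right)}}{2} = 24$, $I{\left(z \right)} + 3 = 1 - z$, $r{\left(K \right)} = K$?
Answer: $\frac{14}{1592581} \approx 8.7908 \cdot 10^{-6}$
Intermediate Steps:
$I{\left(z \right)} = -2 - z$ ($I{\left(z \right)} = -3 - \left(-1 + z\right) = -2 - z$)
$w{\left(L,X \right)} = L + X$
$P{\left(D \right)} = -48$ ($P{\left(D \right)} = \left(-2\right) 24 = -48$)
$J{\left(O,U \right)} = \frac{321}{98} + \frac{O}{98}$ ($J{\left(O,U \right)} = \frac{O + 321}{110 - 12} = \frac{321 + O}{98} = \left(321 + O\right) \frac{1}{98} = \frac{321}{98} + \frac{O}{98}$)
$\frac{1}{J{\left(P{\left(32 \right)},w{\left(I{\left(4 \right)},0 \right)} \right)} + 113753} = \frac{1}{\left(\frac{321}{98} + \frac{1}{98} \left(-48\right)\right) + 113753} = \frac{1}{\left(\frac{321}{98} - \frac{24}{49}\right) + 113753} = \frac{1}{\frac{39}{14} + 113753} = \frac{1}{\frac{1592581}{14}} = \frac{14}{1592581}$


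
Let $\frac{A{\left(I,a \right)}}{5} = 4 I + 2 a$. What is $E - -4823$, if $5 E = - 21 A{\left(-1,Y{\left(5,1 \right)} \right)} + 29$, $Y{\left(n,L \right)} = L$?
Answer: $\frac{24354}{5} \approx 4870.8$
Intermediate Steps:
$A{\left(I,a \right)} = 10 a + 20 I$ ($A{\left(I,a \right)} = 5 \left(4 I + 2 a\right) = 5 \left(2 a + 4 I\right) = 10 a + 20 I$)
$E = \frac{239}{5}$ ($E = \frac{- 21 \left(10 \cdot 1 + 20 \left(-1\right)\right) + 29}{5} = \frac{- 21 \left(10 - 20\right) + 29}{5} = \frac{\left(-21\right) \left(-10\right) + 29}{5} = \frac{210 + 29}{5} = \frac{1}{5} \cdot 239 = \frac{239}{5} \approx 47.8$)
$E - -4823 = \frac{239}{5} - -4823 = \frac{239}{5} + 4823 = \frac{24354}{5}$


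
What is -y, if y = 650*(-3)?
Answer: 1950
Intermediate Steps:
y = -1950
-y = -1*(-1950) = 1950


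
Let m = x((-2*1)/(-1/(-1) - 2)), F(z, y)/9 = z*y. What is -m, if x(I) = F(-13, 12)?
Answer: 1404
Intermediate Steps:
F(z, y) = 9*y*z (F(z, y) = 9*(z*y) = 9*(y*z) = 9*y*z)
x(I) = -1404 (x(I) = 9*12*(-13) = -1404)
m = -1404
-m = -1*(-1404) = 1404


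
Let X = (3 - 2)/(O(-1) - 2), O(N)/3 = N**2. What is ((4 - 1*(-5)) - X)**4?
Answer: 4096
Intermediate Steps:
O(N) = 3*N**2
X = 1 (X = (3 - 2)/(3*(-1)**2 - 2) = 1/(3*1 - 2) = 1/(3 - 2) = 1/1 = 1*1 = 1)
((4 - 1*(-5)) - X)**4 = ((4 - 1*(-5)) - 1*1)**4 = ((4 + 5) - 1)**4 = (9 - 1)**4 = 8**4 = 4096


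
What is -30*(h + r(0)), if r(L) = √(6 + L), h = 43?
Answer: -1290 - 30*√6 ≈ -1363.5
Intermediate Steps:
-30*(h + r(0)) = -30*(43 + √(6 + 0)) = -30*(43 + √6) = -1290 - 30*√6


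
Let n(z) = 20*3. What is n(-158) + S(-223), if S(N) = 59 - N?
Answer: 342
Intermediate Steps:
n(z) = 60
n(-158) + S(-223) = 60 + (59 - 1*(-223)) = 60 + (59 + 223) = 60 + 282 = 342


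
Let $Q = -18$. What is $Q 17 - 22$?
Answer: $-328$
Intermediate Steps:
$Q 17 - 22 = \left(-18\right) 17 - 22 = -306 - 22 = -328$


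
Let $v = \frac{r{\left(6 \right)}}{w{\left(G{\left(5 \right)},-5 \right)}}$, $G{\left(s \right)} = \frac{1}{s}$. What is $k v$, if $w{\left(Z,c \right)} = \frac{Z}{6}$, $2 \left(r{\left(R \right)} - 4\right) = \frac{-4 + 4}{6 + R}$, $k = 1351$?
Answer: $162120$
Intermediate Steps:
$r{\left(R \right)} = 4$ ($r{\left(R \right)} = 4 + \frac{\left(-4 + 4\right) \frac{1}{6 + R}}{2} = 4 + \frac{0 \frac{1}{6 + R}}{2} = 4 + \frac{1}{2} \cdot 0 = 4 + 0 = 4$)
$w{\left(Z,c \right)} = \frac{Z}{6}$ ($w{\left(Z,c \right)} = Z \frac{1}{6} = \frac{Z}{6}$)
$v = 120$ ($v = \frac{4}{\frac{1}{6} \cdot \frac{1}{5}} = 4 \frac{1}{\frac{1}{30}} = 4 \cdot 30 = 120$)
$k v = 1351 \cdot 120 = 162120$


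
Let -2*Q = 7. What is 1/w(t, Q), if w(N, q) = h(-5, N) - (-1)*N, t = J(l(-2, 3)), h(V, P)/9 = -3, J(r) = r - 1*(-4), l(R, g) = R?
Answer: -1/25 ≈ -0.040000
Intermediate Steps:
J(r) = 4 + r (J(r) = r + 4 = 4 + r)
h(V, P) = -27 (h(V, P) = 9*(-3) = -27)
t = 2 (t = 4 - 2 = 2)
Q = -7/2 (Q = -1/2*7 = -7/2 ≈ -3.5000)
w(N, q) = -27 + N (w(N, q) = -27 - (-1)*N = -27 + N)
1/w(t, Q) = 1/(-27 + 2) = 1/(-25) = -1/25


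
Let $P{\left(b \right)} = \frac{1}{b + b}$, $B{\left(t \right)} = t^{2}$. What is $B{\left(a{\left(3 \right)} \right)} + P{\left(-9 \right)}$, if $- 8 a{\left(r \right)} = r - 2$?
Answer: $- \frac{23}{576} \approx -0.039931$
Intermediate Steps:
$a{\left(r \right)} = \frac{1}{4} - \frac{r}{8}$ ($a{\left(r \right)} = - \frac{r - 2}{8} = - \frac{-2 + r}{8} = \frac{1}{4} - \frac{r}{8}$)
$P{\left(b \right)} = \frac{1}{2 b}$
$B{\left(a{\left(3 \right)} \right)} + P{\left(-9 \right)} = \left(\frac{1}{4} - \frac{3}{8}\right)^{2} + \frac{1}{2 \left(-9\right)} = \left(\frac{1}{4} - \frac{3}{8}\right)^{2} + \frac{1}{2} \left(- \frac{1}{9}\right) = \left(- \frac{1}{8}\right)^{2} - \frac{1}{18} = \frac{1}{64} - \frac{1}{18} = - \frac{23}{576}$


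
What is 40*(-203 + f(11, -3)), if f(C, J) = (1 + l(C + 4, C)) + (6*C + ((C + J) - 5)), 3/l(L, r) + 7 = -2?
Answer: -16000/3 ≈ -5333.3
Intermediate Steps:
l(L, r) = -1/3 (l(L, r) = 3/(-7 - 2) = 3/(-9) = 3*(-1/9) = -1/3)
f(C, J) = -13/3 + J + 7*C (f(C, J) = (1 - 1/3) + (6*C + ((C + J) - 5)) = 2/3 + (6*C + (-5 + C + J)) = 2/3 + (-5 + J + 7*C) = -13/3 + J + 7*C)
40*(-203 + f(11, -3)) = 40*(-203 + (-13/3 - 3 + 7*11)) = 40*(-203 + (-13/3 - 3 + 77)) = 40*(-203 + 209/3) = 40*(-400/3) = -16000/3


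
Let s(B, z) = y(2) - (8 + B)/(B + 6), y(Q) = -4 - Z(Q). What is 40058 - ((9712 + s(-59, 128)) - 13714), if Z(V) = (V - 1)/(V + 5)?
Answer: 16348154/371 ≈ 44065.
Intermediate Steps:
Z(V) = (-1 + V)/(5 + V)
y(Q) = -4 - (-1 + Q)/(5 + Q)
s(B, z) = -29/7 - (8 + B)/(6 + B) (s(B, z) = (-19 - 5*2)/(5 + 2) - (8 + B)/(B + 6) = (-19 - 10)/7 - (8 + B)/(6 + B) = (1/7)*(-29) - (8 + B)/(6 + B) = -29/7 - (8 + B)/(6 + B))
40058 - ((9712 + s(-59, 128)) - 13714) = 40058 - ((9712 + 2*(-115 - 18*(-59))/(7*(6 - 59))) - 13714) = 40058 - ((9712 + (2/7)*(-115 + 1062)/(-53)) - 13714) = 40058 - ((9712 + (2/7)*(-1/53)*947) - 13714) = 40058 - ((9712 - 1894/371) - 13714) = 40058 - (3601258/371 - 13714) = 40058 - 1*(-1486636/371) = 40058 + 1486636/371 = 16348154/371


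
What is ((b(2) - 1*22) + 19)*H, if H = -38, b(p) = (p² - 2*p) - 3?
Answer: 228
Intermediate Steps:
b(p) = -3 + p² - 2*p
((b(2) - 1*22) + 19)*H = (((-3 + 2² - 2*2) - 1*22) + 19)*(-38) = (((-3 + 4 - 4) - 22) + 19)*(-38) = ((-3 - 22) + 19)*(-38) = (-25 + 19)*(-38) = -6*(-38) = 228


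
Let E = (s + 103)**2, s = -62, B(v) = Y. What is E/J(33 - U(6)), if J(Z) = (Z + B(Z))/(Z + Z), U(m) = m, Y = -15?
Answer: 15129/2 ≈ 7564.5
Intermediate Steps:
B(v) = -15
J(Z) = (-15 + Z)/(2*Z) (J(Z) = (Z - 15)/(Z + Z) = (-15 + Z)/((2*Z)) = (-15 + Z)*(1/(2*Z)) = (-15 + Z)/(2*Z))
E = 1681 (E = (-62 + 103)**2 = 41**2 = 1681)
E/J(33 - U(6)) = 1681/(((-15 + (33 - 1*6))/(2*(33 - 1*6)))) = 1681/(((-15 + (33 - 6))/(2*(33 - 6)))) = 1681/(((1/2)*(-15 + 27)/27)) = 1681/(((1/2)*(1/27)*12)) = 1681/(2/9) = 1681*(9/2) = 15129/2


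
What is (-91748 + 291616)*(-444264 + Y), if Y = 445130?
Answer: 173085688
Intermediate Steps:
(-91748 + 291616)*(-444264 + Y) = (-91748 + 291616)*(-444264 + 445130) = 199868*866 = 173085688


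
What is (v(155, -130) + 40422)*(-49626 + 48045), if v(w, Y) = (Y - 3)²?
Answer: -91873491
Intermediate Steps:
v(w, Y) = (-3 + Y)²
(v(155, -130) + 40422)*(-49626 + 48045) = ((-3 - 130)² + 40422)*(-49626 + 48045) = ((-133)² + 40422)*(-1581) = (17689 + 40422)*(-1581) = 58111*(-1581) = -91873491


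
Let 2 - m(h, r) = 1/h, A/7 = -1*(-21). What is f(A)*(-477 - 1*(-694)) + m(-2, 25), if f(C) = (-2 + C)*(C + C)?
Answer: 18501425/2 ≈ 9.2507e+6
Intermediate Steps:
A = 147 (A = 7*(-1*(-21)) = 7*21 = 147)
m(h, r) = 2 - 1/h
f(C) = 2*C*(-2 + C) (f(C) = (-2 + C)*(2*C) = 2*C*(-2 + C))
f(A)*(-477 - 1*(-694)) + m(-2, 25) = (2*147*(-2 + 147))*(-477 - 1*(-694)) + (2 - 1/(-2)) = (2*147*145)*(-477 + 694) + (2 - 1*(-½)) = 42630*217 + (2 + ½) = 9250710 + 5/2 = 18501425/2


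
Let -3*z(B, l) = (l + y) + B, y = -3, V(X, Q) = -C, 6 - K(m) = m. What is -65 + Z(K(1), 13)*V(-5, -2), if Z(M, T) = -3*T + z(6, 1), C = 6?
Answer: 177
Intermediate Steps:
K(m) = 6 - m
V(X, Q) = -6 (V(X, Q) = -1*6 = -6)
z(B, l) = 1 - B/3 - l/3 (z(B, l) = -((l - 3) + B)/3 = -((-3 + l) + B)/3 = -(-3 + B + l)/3 = 1 - B/3 - l/3)
Z(M, T) = -4/3 - 3*T (Z(M, T) = -3*T + (1 - ⅓*6 - ⅓*1) = -3*T + (1 - 2 - ⅓) = -3*T - 4/3 = -4/3 - 3*T)
-65 + Z(K(1), 13)*V(-5, -2) = -65 + (-4/3 - 3*13)*(-6) = -65 + (-4/3 - 39)*(-6) = -65 - 121/3*(-6) = -65 + 242 = 177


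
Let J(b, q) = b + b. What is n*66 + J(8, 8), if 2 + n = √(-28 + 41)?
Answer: -116 + 66*√13 ≈ 121.97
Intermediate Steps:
J(b, q) = 2*b
n = -2 + √13 (n = -2 + √(-28 + 41) = -2 + √13 ≈ 1.6056)
n*66 + J(8, 8) = (-2 + √13)*66 + 2*8 = (-132 + 66*√13) + 16 = -116 + 66*√13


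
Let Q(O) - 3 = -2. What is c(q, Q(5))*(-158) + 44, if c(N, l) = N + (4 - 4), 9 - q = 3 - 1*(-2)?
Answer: -588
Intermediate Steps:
Q(O) = 1 (Q(O) = 3 - 2 = 1)
q = 4 (q = 9 - (3 - 1*(-2)) = 9 - (3 + 2) = 9 - 1*5 = 9 - 5 = 4)
c(N, l) = N (c(N, l) = N + 0 = N)
c(q, Q(5))*(-158) + 44 = 4*(-158) + 44 = -632 + 44 = -588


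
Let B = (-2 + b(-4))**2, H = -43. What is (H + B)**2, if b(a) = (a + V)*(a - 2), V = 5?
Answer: 441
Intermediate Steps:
b(a) = (-2 + a)*(5 + a) (b(a) = (a + 5)*(a - 2) = (5 + a)*(-2 + a) = (-2 + a)*(5 + a))
B = 64 (B = (-2 + (-10 + (-4)**2 + 3*(-4)))**2 = (-2 + (-10 + 16 - 12))**2 = (-2 - 6)**2 = (-8)**2 = 64)
(H + B)**2 = (-43 + 64)**2 = 21**2 = 441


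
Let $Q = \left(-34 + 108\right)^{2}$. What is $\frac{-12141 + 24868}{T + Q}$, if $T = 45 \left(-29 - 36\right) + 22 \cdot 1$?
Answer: $\frac{12727}{2573} \approx 4.9464$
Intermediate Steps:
$T = -2903$ ($T = 45 \left(-65\right) + 22 = -2925 + 22 = -2903$)
$Q = 5476$ ($Q = 74^{2} = 5476$)
$\frac{-12141 + 24868}{T + Q} = \frac{-12141 + 24868}{-2903 + 5476} = \frac{12727}{2573}$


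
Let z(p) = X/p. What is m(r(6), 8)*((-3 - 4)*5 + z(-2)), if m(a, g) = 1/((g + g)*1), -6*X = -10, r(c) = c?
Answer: -215/96 ≈ -2.2396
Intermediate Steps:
X = 5/3 (X = -⅙*(-10) = 5/3 ≈ 1.6667)
m(a, g) = 1/(2*g) (m(a, g) = 1/((2*g)*1) = 1/(2*g))
z(p) = 5/(3*p)
m(r(6), 8)*((-3 - 4)*5 + z(-2)) = ((½)/8)*((-3 - 4)*5 + (5/3)/(-2)) = ((½)*(⅛))*(-7*5 + (5/3)*(-½)) = (-35 - ⅚)/16 = (1/16)*(-215/6) = -215/96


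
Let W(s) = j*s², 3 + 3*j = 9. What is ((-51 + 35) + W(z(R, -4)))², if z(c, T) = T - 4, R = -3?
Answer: 12544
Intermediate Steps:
z(c, T) = -4 + T
j = 2 (j = -1 + (⅓)*9 = -1 + 3 = 2)
W(s) = 2*s²
((-51 + 35) + W(z(R, -4)))² = ((-51 + 35) + 2*(-4 - 4)²)² = (-16 + 2*(-8)²)² = (-16 + 2*64)² = (-16 + 128)² = 112² = 12544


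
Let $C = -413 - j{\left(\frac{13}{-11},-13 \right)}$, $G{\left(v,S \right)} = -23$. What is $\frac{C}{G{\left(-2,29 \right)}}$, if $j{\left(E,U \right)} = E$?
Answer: $\frac{4530}{253} \approx 17.905$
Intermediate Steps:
$C = - \frac{4530}{11}$ ($C = -413 - \frac{13}{-11} = -413 - 13 \left(- \frac{1}{11}\right) = -413 - - \frac{13}{11} = -413 + \frac{13}{11} = - \frac{4530}{11} \approx -411.82$)
$\frac{C}{G{\left(-2,29 \right)}} = - \frac{4530}{11 \left(-23\right)} = \left(- \frac{4530}{11}\right) \left(- \frac{1}{23}\right) = \frac{4530}{253}$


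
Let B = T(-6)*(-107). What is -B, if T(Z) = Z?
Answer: -642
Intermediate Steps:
B = 642 (B = -6*(-107) = 642)
-B = -1*642 = -642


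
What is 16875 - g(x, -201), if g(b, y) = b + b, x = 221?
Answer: 16433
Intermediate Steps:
g(b, y) = 2*b
16875 - g(x, -201) = 16875 - 2*221 = 16875 - 1*442 = 16875 - 442 = 16433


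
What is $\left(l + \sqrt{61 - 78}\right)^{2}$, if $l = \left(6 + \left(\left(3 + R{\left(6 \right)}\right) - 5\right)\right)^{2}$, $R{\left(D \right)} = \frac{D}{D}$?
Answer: $\left(25 + i \sqrt{17}\right)^{2} \approx 608.0 + 206.16 i$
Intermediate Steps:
$R{\left(D \right)} = 1$
$l = 25$ ($l = \left(6 + \left(\left(3 + 1\right) - 5\right)\right)^{2} = \left(6 + \left(4 - 5\right)\right)^{2} = \left(6 - 1\right)^{2} = 5^{2} = 25$)
$\left(l + \sqrt{61 - 78}\right)^{2} = \left(25 + \sqrt{61 - 78}\right)^{2} = \left(25 + \sqrt{-17}\right)^{2} = \left(25 + i \sqrt{17}\right)^{2}$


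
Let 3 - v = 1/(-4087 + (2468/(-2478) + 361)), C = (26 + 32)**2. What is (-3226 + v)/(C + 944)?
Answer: -14883000565/19893258384 ≈ -0.74814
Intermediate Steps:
C = 3364 (C = 58**2 = 3364)
v = 13854483/4617748 (v = 3 - 1/(-4087 + (2468/(-2478) + 361)) = 3 - 1/(-4087 + (2468*(-1/2478) + 361)) = 3 - 1/(-4087 + (-1234/1239 + 361)) = 3 - 1/(-4087 + 446045/1239) = 3 - 1/(-4617748/1239) = 3 - 1*(-1239/4617748) = 3 + 1239/4617748 = 13854483/4617748 ≈ 3.0003)
(-3226 + v)/(C + 944) = (-3226 + 13854483/4617748)/(3364 + 944) = -14883000565/4617748/4308 = -14883000565/4617748*1/4308 = -14883000565/19893258384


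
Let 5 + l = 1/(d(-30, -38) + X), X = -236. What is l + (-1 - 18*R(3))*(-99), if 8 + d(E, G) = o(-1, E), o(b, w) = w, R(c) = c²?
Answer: 4420167/274 ≈ 16132.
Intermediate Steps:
d(E, G) = -8 + E
l = -1371/274 (l = -5 + 1/((-8 - 30) - 236) = -5 + 1/(-38 - 236) = -5 + 1/(-274) = -5 - 1/274 = -1371/274 ≈ -5.0036)
l + (-1 - 18*R(3))*(-99) = -1371/274 + (-1 - 18*3²)*(-99) = -1371/274 + (-1 - 18*9)*(-99) = -1371/274 + (-1 - 162)*(-99) = -1371/274 - 163*(-99) = -1371/274 + 16137 = 4420167/274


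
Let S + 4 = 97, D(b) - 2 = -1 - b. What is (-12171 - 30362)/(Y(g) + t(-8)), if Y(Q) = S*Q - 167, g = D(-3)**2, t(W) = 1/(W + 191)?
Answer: -7783539/241744 ≈ -32.197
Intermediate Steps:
t(W) = 1/(191 + W)
D(b) = 1 - b (D(b) = 2 + (-1 - b) = 1 - b)
S = 93 (S = -4 + 97 = 93)
g = 16 (g = (1 - 1*(-3))**2 = (1 + 3)**2 = 4**2 = 16)
Y(Q) = -167 + 93*Q (Y(Q) = 93*Q - 167 = -167 + 93*Q)
(-12171 - 30362)/(Y(g) + t(-8)) = (-12171 - 30362)/((-167 + 93*16) + 1/(191 - 8)) = -42533/((-167 + 1488) + 1/183) = -42533/(1321 + 1/183) = -42533/241744/183 = -42533*183/241744 = -7783539/241744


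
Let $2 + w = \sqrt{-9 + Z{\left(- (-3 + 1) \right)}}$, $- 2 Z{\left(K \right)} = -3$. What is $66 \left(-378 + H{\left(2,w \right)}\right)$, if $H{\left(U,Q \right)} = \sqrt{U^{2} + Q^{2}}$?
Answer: $-24948 + 33 \sqrt{2 - 8 i \sqrt{30}} \approx -24790.0 - 150.98 i$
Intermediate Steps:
$Z{\left(K \right)} = \frac{3}{2}$ ($Z{\left(K \right)} = \left(- \frac{1}{2}\right) \left(-3\right) = \frac{3}{2}$)
$w = -2 + \frac{i \sqrt{30}}{2}$ ($w = -2 + \sqrt{-9 + \frac{3}{2}} = -2 + \sqrt{- \frac{15}{2}} = -2 + \frac{i \sqrt{30}}{2} \approx -2.0 + 2.7386 i$)
$H{\left(U,Q \right)} = \sqrt{Q^{2} + U^{2}}$
$66 \left(-378 + H{\left(2,w \right)}\right) = 66 \left(-378 + \sqrt{\left(-2 + \frac{i \sqrt{30}}{2}\right)^{2} + 2^{2}}\right) = 66 \left(-378 + \sqrt{\left(-2 + \frac{i \sqrt{30}}{2}\right)^{2} + 4}\right) = 66 \left(-378 + \sqrt{4 + \left(-2 + \frac{i \sqrt{30}}{2}\right)^{2}}\right) = -24948 + 66 \sqrt{4 + \left(-2 + \frac{i \sqrt{30}}{2}\right)^{2}}$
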